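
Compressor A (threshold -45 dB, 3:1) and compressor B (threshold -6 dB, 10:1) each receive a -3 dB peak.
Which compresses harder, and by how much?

A, by 25.3 dB

A: overshoot 42 dB → output overshoot 14 dB → GR 28 dB.
B: overshoot 3 dB → output overshoot 0.3 dB → GR 2.7 dB.
A applies 25.3 dB more gain reduction.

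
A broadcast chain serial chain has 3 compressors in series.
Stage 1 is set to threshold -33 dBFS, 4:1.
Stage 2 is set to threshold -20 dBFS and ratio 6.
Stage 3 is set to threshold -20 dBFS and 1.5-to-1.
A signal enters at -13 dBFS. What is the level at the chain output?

-28 dBFS

Stage 1: overshoot 20 dB → 20/4 = 5 dB → -28 dBFS.
Stage 2: -28 dBFS is at or below the -20 dBFS threshold — no compression; output -28 dBFS.
Stage 3: below threshold (-28 ≤ -20); passes unchanged; output -28 dBFS.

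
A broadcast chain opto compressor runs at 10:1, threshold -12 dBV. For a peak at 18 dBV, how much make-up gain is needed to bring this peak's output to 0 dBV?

The peak compresses to -12 + 30/10 = -9 dBV.
To reach 0 dBV requires 0 − (-9) = 9 dB of make-up.

9 dB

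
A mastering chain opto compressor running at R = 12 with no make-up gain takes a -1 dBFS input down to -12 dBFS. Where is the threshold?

Let T be the threshold. Output overshoot = (input overshoot)/R, so -12 − T = (-1 − T)/12.
12·(-12 − T) = -1 − T → 11·T = -144 − (-1) = -143.
T = -143/11 = -13 dBFS.

-13 dBFS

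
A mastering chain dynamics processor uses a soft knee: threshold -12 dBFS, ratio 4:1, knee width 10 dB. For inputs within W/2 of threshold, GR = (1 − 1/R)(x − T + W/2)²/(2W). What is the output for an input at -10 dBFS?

-11.8375 dBFS

x − T + W/2 = -10 − (-12) + 5 = 7.
GR = (1 − 1/4) × 7² / 20 = 0.75 × 49 / 20 = 1.8375 dB.
Output = -10 − 1.8375 = -11.8375 dBFS.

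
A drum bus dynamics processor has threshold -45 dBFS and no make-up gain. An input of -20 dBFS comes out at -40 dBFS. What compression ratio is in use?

5:1

Input overshoot = -20 − (-45) = 25 dB; output overshoot = -40 − (-45) = 5 dB.
Ratio = 25 / 5 = 5.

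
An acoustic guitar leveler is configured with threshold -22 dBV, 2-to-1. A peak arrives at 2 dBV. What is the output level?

-10 dBV

The input is 24 dB above the -22 dBV threshold.
At 2:1 the overshoot is divided by 2, leaving 12 dB above threshold.
So the level is -22 + 12 = -10 dBV.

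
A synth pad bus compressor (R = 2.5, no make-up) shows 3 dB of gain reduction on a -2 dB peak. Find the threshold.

Let T be the threshold. Output overshoot = (input overshoot)/R, so -5 − T = (-2 − T)/2.5.
2.5·(-5 − T) = -2 − T → 1.5·T = -12.5 − (-2) = -10.5.
T = -10.5/1.5 = -7 dB.

-7 dB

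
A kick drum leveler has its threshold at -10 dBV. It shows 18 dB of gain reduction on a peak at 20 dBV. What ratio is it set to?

2.5:1

Input overshoot = 20 − (-10) = 30 dB.
Output overshoot = 30 − 18 = 12 dB.
Ratio = input overshoot / output overshoot = 30 / 12 = 2.5.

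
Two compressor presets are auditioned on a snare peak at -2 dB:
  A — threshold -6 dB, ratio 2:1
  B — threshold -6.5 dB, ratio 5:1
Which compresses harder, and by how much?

A: overshoot 4 dB → output overshoot 2 dB → GR 2 dB.
B: overshoot 4.5 dB → output overshoot 0.9 dB → GR 3.6 dB.
B reduces 1.6 dB more.

B, by 1.6 dB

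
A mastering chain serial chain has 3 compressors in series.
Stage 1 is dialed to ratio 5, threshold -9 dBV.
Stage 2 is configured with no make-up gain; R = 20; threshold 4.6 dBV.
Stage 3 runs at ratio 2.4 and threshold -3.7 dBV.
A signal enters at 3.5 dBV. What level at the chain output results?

-6.5 dBV

Stage 1: 3.5 dBV is 12.5 dB over -9 dBV; at 5:1 that becomes 2.5 dB over, giving -6.5 dBV.
Stage 2: -6.5 dBV ≤ 4.6 dBV, so stage 2 doesn't engage; output -6.5 dBV.
Stage 3: -6.5 dBV ≤ -3.7 dBV, so stage 3 doesn't engage; output -6.5 dBV.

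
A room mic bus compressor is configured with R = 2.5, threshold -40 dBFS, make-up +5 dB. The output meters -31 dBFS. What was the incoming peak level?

-30 dBFS

Stripping the +5 dB make-up gives -36 dBFS at the gain stage.
That's 4 dB above the -40 dBFS threshold.
Input overshoot = R × output overshoot = 10 dB → input = -40 + 10 = -30 dBFS.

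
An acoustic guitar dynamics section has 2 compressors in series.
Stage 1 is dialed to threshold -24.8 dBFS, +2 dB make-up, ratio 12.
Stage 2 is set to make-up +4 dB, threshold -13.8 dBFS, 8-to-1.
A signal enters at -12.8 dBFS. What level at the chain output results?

Stage 1: 12 dB above -24.8 dBFS, reduced 12:1 to 1 dB above → -23.8 dBFS; +2 dB make-up → -21.8 dBFS.
Stage 2: -21.8 dBFS ≤ -13.8 dBFS, so stage 2 doesn't engage; make-up brings it to -17.8 dBFS.

-17.8 dBFS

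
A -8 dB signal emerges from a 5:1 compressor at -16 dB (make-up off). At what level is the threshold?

-18 dB

Input is 10 dB above T (since output overshoot × R = input overshoot: (-16 − T)·5 = -8 − T gives T = -18 dB).
Check: -18 + (-8 − (-18))/5 = -18 + 2 = -16 dB. ✓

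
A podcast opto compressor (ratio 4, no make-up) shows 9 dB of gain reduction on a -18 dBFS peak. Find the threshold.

-30 dBFS

Gain reduction = -18 − (-27) = 9 dB; output overshoot = GR / (R − 1) = 9 / 3 = 3 dB.
Threshold = output − output overshoot = -27 − 3 = -30 dBFS.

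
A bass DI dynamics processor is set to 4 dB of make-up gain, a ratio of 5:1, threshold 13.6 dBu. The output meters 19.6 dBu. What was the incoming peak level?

Before make-up, the level was 19.6 − 4 = 15.6 dBu.
Post-compression overshoot = 15.6 − 13.6 = 2 dB.
Before 5:1 compression the overshoot was 2 × 5 = 10 dB, so input = 13.6 + 10 = 23.6 dBu.

23.6 dBu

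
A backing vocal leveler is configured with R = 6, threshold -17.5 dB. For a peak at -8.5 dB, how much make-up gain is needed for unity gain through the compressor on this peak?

7.5 dB

The peak compresses to -17.5 + 9/6 = -16 dB.
To reach -8.5 dB requires -8.5 − (-16) = 7.5 dB of make-up.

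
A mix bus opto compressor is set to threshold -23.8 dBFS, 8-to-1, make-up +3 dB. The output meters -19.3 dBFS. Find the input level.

-11.8 dBFS

Stripping the +3 dB make-up gives -22.3 dBFS at the gain stage.
The compressed level sits -22.3 − (-23.8) = 1.5 dB over threshold.
Input overshoot = R × output overshoot = 12 dB → input = -23.8 + 12 = -11.8 dBFS.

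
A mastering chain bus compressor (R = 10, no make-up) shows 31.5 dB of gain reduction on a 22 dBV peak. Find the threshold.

-13 dBV

Input is 35 dB above T (since output overshoot × R = input overshoot: (-9.5 − T)·10 = 22 − T gives T = -13 dBV).
Check: -13 + (22 − (-13))/10 = -13 + 3.5 = -9.5 dBV. ✓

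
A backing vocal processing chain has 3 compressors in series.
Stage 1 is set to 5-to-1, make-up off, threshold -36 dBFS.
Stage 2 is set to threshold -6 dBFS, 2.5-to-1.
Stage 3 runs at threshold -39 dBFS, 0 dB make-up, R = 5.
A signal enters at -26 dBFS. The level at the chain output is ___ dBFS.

Stage 1: 10 dB above -36 dBFS, reduced 5:1 to 2 dB above → -34 dBFS.
Stage 2: -34 dBFS is at or below the -6 dBFS threshold — no compression; output -34 dBFS.
Stage 3: 5 dB above -39 dBFS, reduced 5:1 to 1 dB above → -38 dBFS.

-38 dBFS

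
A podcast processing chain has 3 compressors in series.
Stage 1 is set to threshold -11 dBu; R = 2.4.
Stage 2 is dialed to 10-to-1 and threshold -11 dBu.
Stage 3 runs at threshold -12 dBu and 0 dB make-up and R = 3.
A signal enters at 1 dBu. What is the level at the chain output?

-11.5 dBu

Stage 1: 12 dB above -11 dBu, reduced 2.4:1 to 5 dB above → -6 dBu.
Stage 2: -6 dBu is 5 dB over -11 dBu; at 10:1 that becomes 0.5 dB over, giving -10.5 dBu.
Stage 3: -10.5 dBu is 1.5 dB over -12 dBu; at 3:1 that becomes 0.5 dB over, giving -11.5 dBu.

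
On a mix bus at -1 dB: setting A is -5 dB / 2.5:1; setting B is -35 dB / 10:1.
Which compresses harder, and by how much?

A: overshoot 4 dB → output overshoot 1.6 dB → GR 2.4 dB.
B: overshoot 34 dB → output overshoot 3.4 dB → GR 30.6 dB.
Difference: 28.2 dB in favour of B.

B, by 28.2 dB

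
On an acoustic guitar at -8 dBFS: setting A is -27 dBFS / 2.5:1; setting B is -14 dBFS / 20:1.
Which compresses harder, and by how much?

A: GR = 19 − 19/2.5 = 11.4 dB.
B: GR = 6 − 6/20 = 5.7 dB.
Difference: 5.7 dB in favour of A.

A, by 5.7 dB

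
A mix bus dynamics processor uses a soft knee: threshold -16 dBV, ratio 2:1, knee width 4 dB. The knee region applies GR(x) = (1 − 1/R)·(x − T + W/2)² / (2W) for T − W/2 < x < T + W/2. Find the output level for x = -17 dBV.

x − T + W/2 = -17 − (-16) + 2 = 1.
GR = (1 − 1/2) × 1² / 8 = 0.5 × 1 / 8 = 0.0625 dB.
Output = -17 − 0.0625 = -17.0625 dBV.

-17.0625 dBV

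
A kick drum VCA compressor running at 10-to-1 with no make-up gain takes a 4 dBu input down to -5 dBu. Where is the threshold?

Gain reduction = 4 − (-5) = 9 dB; output overshoot = GR / (R − 1) = 9 / 9 = 1 dB.
Threshold = output − output overshoot = -5 − 1 = -6 dBu.

-6 dBu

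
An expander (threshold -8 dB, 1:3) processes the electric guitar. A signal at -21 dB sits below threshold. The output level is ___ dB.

-47 dB

Below threshold, a 1:3 expander applies gain = (3−1)×(T − x) of attenuation.
(3−1) × 13 = 26 dB, so output = -21 − 26 = -47 dB.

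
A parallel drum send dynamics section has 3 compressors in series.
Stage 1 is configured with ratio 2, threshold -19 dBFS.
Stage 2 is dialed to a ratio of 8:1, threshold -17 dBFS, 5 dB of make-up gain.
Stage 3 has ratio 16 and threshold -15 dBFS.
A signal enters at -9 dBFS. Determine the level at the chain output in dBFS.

-14.789062 dBFS

Stage 1: -9 dBFS is 10 dB over -19 dBFS; at 2:1 that becomes 5 dB over, giving -14 dBFS.
Stage 2: -14 dBFS is 3 dB over -17 dBFS; at 8:1 that becomes 0.375 dB over, giving -16.625 dBFS; +5 dB make-up → -11.625 dBFS.
Stage 3: 3.375 dB above -15 dBFS, reduced 16:1 to 0.210938 dB above → -14.789062 dBFS.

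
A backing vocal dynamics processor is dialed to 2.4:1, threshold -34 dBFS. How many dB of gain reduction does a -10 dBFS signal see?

The signal is 24 dB above threshold.
After 2.4:1 compression the overshoot becomes 24/2.4 = 10 dB.
GR = overshoot in − overshoot out = 24 − 10 = 14 dB.

14 dB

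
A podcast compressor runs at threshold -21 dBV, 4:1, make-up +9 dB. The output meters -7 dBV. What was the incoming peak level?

-1 dBV

Before make-up, the level was -7 − 9 = -16 dBV.
The compressed level sits -16 − (-21) = 5 dB over threshold.
Before 4:1 compression the overshoot was 5 × 4 = 20 dB, so input = -21 + 20 = -1 dBV.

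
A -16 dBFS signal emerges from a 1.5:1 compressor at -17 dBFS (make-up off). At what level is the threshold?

-19 dBFS

Let T be the threshold. Output overshoot = (input overshoot)/R, so -17 − T = (-16 − T)/1.5.
1.5·(-17 − T) = -16 − T → 0.5·T = -25.5 − (-16) = -9.5.
T = -9.5/0.5 = -19 dBFS.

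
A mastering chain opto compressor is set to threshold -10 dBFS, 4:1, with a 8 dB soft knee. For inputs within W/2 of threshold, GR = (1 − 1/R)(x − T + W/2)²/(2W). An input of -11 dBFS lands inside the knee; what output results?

x − T + W/2 = -11 − (-10) + 4 = 3.
GR = (1 − 1/4) × 3² / 16 = 0.75 × 9 / 16 = 0.421875 dB.
Output = -11 − 0.421875 = -11.421875 dBFS.

-11.421875 dBFS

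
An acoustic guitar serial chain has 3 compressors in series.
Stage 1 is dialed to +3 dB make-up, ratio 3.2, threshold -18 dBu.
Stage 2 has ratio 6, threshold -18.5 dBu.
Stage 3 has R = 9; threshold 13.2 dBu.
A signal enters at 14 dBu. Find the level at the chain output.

-16.25 dBu

Stage 1: 14 dBu is 32 dB over -18 dBu; at 3.2:1 that becomes 10 dB over, giving -8 dBu; +3 dB make-up → -5 dBu.
Stage 2: -5 dBu is 13.5 dB over -18.5 dBu; at 6:1 that becomes 2.25 dB over, giving -16.25 dBu.
Stage 3: below threshold (-16.25 ≤ 13.2); passes unchanged; output -16.25 dBu.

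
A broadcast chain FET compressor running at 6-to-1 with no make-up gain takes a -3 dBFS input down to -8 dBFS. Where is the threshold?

-9 dBFS

Input is 6 dB above T (since output overshoot × R = input overshoot: (-8 − T)·6 = -3 − T gives T = -9 dBFS).
Check: -9 + (-3 − (-9))/6 = -9 + 1 = -8 dBFS. ✓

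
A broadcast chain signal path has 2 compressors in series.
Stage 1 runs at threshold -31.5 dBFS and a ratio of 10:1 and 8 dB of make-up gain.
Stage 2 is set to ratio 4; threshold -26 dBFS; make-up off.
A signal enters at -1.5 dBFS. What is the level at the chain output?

Stage 1: 30 dB above -31.5 dBFS, reduced 10:1 to 3 dB above → -28.5 dBFS; +8 dB make-up → -20.5 dBFS.
Stage 2: overshoot 5.5 dB → 5.5/4 = 1.375 dB → -24.625 dBFS.

-24.625 dBFS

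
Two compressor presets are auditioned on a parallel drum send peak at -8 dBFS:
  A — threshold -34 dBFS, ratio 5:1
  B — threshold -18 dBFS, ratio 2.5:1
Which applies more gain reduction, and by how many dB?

A, by 14.8 dB

A: overshoot 26 dB → output overshoot 5.2 dB → GR 20.8 dB.
B: overshoot 10 dB → output overshoot 4 dB → GR 6 dB.
Difference: 14.8 dB in favour of A.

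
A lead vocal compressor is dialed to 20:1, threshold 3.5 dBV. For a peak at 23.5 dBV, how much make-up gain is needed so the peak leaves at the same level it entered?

Overshoot 20 dB → 20/20 = 1 dB after compression, so the compressed level is 3.5 + 1 = 4.5 dBV.
Make-up = target − compressed = 23.5 − 4.5 = 19 dB.

19 dB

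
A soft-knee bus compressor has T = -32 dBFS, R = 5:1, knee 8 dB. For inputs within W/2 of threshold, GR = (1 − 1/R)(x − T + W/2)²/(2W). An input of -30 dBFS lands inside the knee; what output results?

-31.8 dBFS

x − T + W/2 = -30 − (-32) + 4 = 6.
GR = (1 − 1/5) × 6² / 16 = 0.8 × 36 / 16 = 1.8 dB.
Output = -30 − 1.8 = -31.8 dBFS.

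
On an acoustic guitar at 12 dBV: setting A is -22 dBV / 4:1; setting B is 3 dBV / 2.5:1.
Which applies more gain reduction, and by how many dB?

A: overshoot 34 dB → output overshoot 8.5 dB → GR 25.5 dB.
B: overshoot 9 dB → output overshoot 3.6 dB → GR 5.4 dB.
Difference: 20.1 dB in favour of A.

A, by 20.1 dB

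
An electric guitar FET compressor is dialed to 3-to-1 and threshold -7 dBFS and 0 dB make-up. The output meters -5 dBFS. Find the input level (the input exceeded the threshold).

-1 dBFS

Post-compression overshoot = -5 − (-7) = 2 dB.
Before 3:1 compression the overshoot was 2 × 3 = 6 dB, so input = -7 + 6 = -1 dBFS.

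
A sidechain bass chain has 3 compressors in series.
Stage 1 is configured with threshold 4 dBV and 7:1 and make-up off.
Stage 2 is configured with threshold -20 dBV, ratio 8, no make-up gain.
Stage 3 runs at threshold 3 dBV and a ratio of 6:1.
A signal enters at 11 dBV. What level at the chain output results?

-16.875 dBV

Stage 1: 7 dB above 4 dBV, reduced 7:1 to 1 dB above → 5 dBV.
Stage 2: 5 dBV is 25 dB over -20 dBV; at 8:1 that becomes 3.125 dB over, giving -16.875 dBV.
Stage 3: below threshold (-16.875 ≤ 3); passes unchanged; output -16.875 dBV.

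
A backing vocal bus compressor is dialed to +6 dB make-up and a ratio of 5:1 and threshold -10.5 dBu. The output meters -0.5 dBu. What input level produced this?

9.5 dBu

Remove make-up: -0.5 − 6 = -6.5 dBu.
Post-compression overshoot = -6.5 − (-10.5) = 4 dB.
Before 5:1 compression the overshoot was 4 × 5 = 20 dB, so input = -10.5 + 20 = 9.5 dBu.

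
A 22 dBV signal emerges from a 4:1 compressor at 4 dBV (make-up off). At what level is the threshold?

Let T be the threshold. Output overshoot = (input overshoot)/R, so 4 − T = (22 − T)/4.
4·(4 − T) = 22 − T → 3·T = 16 − 22 = -6.
T = -6/3 = -2 dBV.

-2 dBV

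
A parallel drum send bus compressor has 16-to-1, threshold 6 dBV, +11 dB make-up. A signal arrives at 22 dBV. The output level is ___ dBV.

22 dBV sits 16 dB over threshold.
The 16 dB excess becomes 1 dB after 16:1 reduction.
That puts the output at 7 dBV; make-up adds 11 dB, giving 18 dBV.

18 dBV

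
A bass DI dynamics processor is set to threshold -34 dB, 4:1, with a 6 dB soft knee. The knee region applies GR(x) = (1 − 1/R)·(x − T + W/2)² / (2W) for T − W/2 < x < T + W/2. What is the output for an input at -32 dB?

-33.5625 dB

x − T + W/2 = -32 − (-34) + 3 = 5.
GR = (1 − 1/4) × 5² / 12 = 0.75 × 25 / 12 = 1.5625 dB.
Output = -32 − 1.5625 = -33.5625 dB.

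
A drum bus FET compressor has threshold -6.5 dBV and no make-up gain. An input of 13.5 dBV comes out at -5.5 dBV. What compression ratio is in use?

20:1

Input overshoot = 13.5 − (-6.5) = 20 dB; output overshoot = -5.5 − (-6.5) = 1 dB.
Ratio = 20 / 1 = 20.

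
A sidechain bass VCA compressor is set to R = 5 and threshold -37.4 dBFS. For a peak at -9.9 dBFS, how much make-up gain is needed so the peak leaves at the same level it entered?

Overshoot 27.5 dB → 27.5/5 = 5.5 dB after compression, so the compressed level is -37.4 + 5.5 = -31.9 dBFS.
Make-up = target − compressed = -9.9 − (-31.9) = 22 dB.

22 dB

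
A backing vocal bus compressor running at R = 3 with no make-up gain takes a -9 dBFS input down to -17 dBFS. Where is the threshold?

-21 dBFS

Input is 12 dB above T (since output overshoot × R = input overshoot: (-17 − T)·3 = -9 − T gives T = -21 dBFS).
Check: -21 + (-9 − (-21))/3 = -21 + 4 = -17 dBFS. ✓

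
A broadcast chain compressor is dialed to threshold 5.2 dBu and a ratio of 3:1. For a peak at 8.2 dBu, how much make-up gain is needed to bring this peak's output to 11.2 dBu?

5 dB

Overshoot 3 dB → 3/3 = 1 dB after compression, so the compressed level is 5.2 + 1 = 6.2 dBu.
Make-up = target − compressed = 11.2 − 6.2 = 5 dB.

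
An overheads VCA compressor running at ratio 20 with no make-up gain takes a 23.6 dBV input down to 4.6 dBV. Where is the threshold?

Let T be the threshold. Output overshoot = (input overshoot)/R, so 4.6 − T = (23.6 − T)/20.
20·(4.6 − T) = 23.6 − T → 19·T = 92 − 23.6 = 68.4.
T = 68.4/19 = 3.6 dBV.

3.6 dBV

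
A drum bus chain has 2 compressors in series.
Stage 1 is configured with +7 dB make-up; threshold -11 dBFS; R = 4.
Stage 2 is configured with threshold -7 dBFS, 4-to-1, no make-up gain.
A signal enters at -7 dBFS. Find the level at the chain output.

Stage 1: overshoot 4 dB → 4/4 = 1 dB → -10 dBFS; +7 dB make-up → -3 dBFS.
Stage 2: -3 dBFS is 4 dB over -7 dBFS; at 4:1 that becomes 1 dB over, giving -6 dBFS.

-6 dBFS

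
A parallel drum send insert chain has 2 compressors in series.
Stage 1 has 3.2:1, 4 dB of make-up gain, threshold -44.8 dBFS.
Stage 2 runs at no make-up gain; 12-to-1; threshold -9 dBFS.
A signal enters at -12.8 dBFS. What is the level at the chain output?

-30.8 dBFS

Stage 1: -12.8 dBFS is 32 dB over -44.8 dBFS; at 3.2:1 that becomes 10 dB over, giving -34.8 dBFS; +4 dB make-up → -30.8 dBFS.
Stage 2: -30.8 dBFS ≤ -9 dBFS, so stage 2 doesn't engage; output -30.8 dBFS.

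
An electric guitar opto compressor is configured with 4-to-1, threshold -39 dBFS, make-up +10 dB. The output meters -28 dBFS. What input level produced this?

Stripping the +10 dB make-up gives -38 dBFS at the gain stage.
That's 1 dB above the -39 dBFS threshold.
Input overshoot = R × output overshoot = 4 dB → input = -39 + 4 = -35 dBFS.

-35 dBFS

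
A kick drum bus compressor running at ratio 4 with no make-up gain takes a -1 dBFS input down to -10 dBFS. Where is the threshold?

Input is 12 dB above T (since output overshoot × R = input overshoot: (-10 − T)·4 = -1 − T gives T = -13 dBFS).
Check: -13 + (-1 − (-13))/4 = -13 + 3 = -10 dBFS. ✓

-13 dBFS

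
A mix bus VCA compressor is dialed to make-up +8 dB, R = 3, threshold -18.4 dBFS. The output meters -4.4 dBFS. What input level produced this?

-0.4 dBFS

Before make-up, the level was -4.4 − 8 = -12.4 dBFS.
Post-compression overshoot = -12.4 − (-18.4) = 6 dB.
Undo the ratio: input overshoot = 6 × 3 = 18 dB, giving input = -0.4 dBFS.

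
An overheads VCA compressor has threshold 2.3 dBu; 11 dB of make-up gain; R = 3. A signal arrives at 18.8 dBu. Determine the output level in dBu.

The input is 16.5 dB above the 2.3 dBu threshold.
3:1 compression reduces that to 16.5/3 = 5.5 dB over.
Output = 2.3 + 5.5 = 7.8 dBu; make-up adds 11 dB, giving 18.8 dBu.

18.8 dBu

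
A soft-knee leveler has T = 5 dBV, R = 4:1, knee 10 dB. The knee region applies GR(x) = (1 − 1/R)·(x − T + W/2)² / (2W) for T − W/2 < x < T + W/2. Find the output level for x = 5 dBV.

4.0625 dBV

x − T + W/2 = 5 − 5 + 5 = 5.
GR = (1 − 1/4) × 5² / 20 = 0.75 × 25 / 20 = 0.9375 dB.
Output = 5 − 0.9375 = 4.0625 dBV.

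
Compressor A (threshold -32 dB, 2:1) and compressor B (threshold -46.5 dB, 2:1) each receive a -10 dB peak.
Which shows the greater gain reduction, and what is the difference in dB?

A: overshoot 22 dB → output overshoot 11 dB → GR 11 dB.
B: overshoot 36.5 dB → output overshoot 18.25 dB → GR 18.25 dB.
B reduces 7.25 dB more.

B, by 7.25 dB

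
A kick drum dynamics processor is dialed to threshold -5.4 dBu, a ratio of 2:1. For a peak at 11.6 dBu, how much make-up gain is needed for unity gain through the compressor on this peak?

Without make-up, output = threshold + overshoot/2 = -5.4 + 8.5 = 3.1 dBu.
Gap to target: 8.5 dB.

8.5 dB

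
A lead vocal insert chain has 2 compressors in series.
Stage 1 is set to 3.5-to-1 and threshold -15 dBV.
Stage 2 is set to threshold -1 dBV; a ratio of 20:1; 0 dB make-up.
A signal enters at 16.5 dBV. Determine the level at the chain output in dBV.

-6 dBV

Stage 1: 16.5 dBV is 31.5 dB over -15 dBV; at 3.5:1 that becomes 9 dB over, giving -6 dBV.
Stage 2: -6 dBV ≤ -1 dBV, so stage 2 doesn't engage; output -6 dBV.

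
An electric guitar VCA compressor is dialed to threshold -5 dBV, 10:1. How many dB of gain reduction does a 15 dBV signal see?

18 dB

15 dBV exceeds the threshold by 20 dB.
A 10:1 ratio leaves 2 dB of that excess.
GR = overshoot in − overshoot out = 20 − 2 = 18 dB.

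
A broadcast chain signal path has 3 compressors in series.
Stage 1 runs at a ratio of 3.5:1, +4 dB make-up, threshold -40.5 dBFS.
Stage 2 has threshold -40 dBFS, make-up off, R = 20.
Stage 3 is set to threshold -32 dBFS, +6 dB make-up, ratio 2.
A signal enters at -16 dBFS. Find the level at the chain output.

-33.475 dBFS

Stage 1: 24.5 dB above -40.5 dBFS, reduced 3.5:1 to 7 dB above → -33.5 dBFS; +4 dB make-up → -29.5 dBFS.
Stage 2: -29.5 dBFS is 10.5 dB over -40 dBFS; at 20:1 that becomes 0.525 dB over, giving -39.475 dBFS.
Stage 3: -39.475 dBFS is at or below the -32 dBFS threshold — no compression; make-up brings it to -33.475 dBFS.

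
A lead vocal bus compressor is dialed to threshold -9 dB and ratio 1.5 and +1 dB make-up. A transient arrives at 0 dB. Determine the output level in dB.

The input is 9 dB above the -9 dB threshold.
At 1.5:1 the overshoot is divided by 1.5, leaving 6 dB above threshold.
Output = -9 + 6 = -3 dB; make-up adds 1 dB, giving -2 dB.

-2 dB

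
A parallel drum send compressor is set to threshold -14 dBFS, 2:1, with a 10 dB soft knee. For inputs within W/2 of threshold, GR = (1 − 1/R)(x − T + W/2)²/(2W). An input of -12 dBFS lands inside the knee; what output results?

-13.225 dBFS

x − T + W/2 = -12 − (-14) + 5 = 7.
GR = (1 − 1/2) × 7² / 20 = 0.5 × 49 / 20 = 1.225 dB.
Output = -12 − 1.225 = -13.225 dBFS.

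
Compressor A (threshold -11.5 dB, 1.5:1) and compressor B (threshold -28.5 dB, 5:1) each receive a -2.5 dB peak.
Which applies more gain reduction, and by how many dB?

A: GR = 9 − 9/1.5 = 3 dB.
B: GR = 26 − 26/5 = 20.8 dB.
Difference: 17.8 dB in favour of B.

B, by 17.8 dB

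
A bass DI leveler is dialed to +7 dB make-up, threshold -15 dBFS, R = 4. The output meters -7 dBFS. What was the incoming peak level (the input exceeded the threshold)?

Before make-up, the level was -7 − 7 = -14 dBFS.
Post-compression overshoot = -14 − (-15) = 1 dB.
Before 4:1 compression the overshoot was 1 × 4 = 4 dB, so input = -15 + 4 = -11 dBFS.

-11 dBFS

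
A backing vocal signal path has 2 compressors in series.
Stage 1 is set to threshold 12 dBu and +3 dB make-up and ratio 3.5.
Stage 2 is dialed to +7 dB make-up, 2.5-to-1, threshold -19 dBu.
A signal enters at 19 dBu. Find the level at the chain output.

2.4 dBu

Stage 1: 19 dBu is 7 dB over 12 dBu; at 3.5:1 that becomes 2 dB over, giving 14 dBu; +3 dB make-up → 17 dBu.
Stage 2: overshoot 36 dB → 36/2.5 = 14.4 dB → -4.6 dBu; +7 dB make-up → 2.4 dBu.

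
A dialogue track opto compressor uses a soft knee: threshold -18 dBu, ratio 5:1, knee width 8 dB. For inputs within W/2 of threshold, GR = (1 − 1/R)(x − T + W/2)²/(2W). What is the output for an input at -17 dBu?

-18.25 dBu

x − T + W/2 = -17 − (-18) + 4 = 5.
GR = (1 − 1/5) × 5² / 16 = 0.8 × 25 / 16 = 1.25 dB.
Output = -17 − 1.25 = -18.25 dBu.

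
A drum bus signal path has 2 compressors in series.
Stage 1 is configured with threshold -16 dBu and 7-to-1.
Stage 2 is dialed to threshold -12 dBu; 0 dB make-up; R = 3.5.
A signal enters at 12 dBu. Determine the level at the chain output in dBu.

-12 dBu

Stage 1: 12 dBu is 28 dB over -16 dBu; at 7:1 that becomes 4 dB over, giving -12 dBu.
Stage 2: -12 dBu ≤ -12 dBu, so stage 2 doesn't engage; output -12 dBu.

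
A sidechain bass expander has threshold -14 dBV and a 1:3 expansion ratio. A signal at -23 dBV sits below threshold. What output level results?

-41 dBV

The input is 9 dB below the -14 dBV threshold.
A 1:3 expander multiplies undershoot by 3: 9 × 3 = 27 dB below threshold.
Output = -14 − 27 = -41 dBV.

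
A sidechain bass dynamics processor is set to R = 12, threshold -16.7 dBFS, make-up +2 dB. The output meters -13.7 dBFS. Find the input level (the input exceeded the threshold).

-4.7 dBFS

Stripping the +2 dB make-up gives -15.7 dBFS at the gain stage.
Post-compression overshoot = -15.7 − (-16.7) = 1 dB.
Undo the ratio: input overshoot = 1 × 12 = 12 dB, giving input = -4.7 dBFS.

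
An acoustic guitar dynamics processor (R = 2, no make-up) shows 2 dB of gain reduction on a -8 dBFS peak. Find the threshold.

Let T be the threshold. Output overshoot = (input overshoot)/R, so -10 − T = (-8 − T)/2.
2·(-10 − T) = -8 − T → 1·T = -20 − (-8) = -12.
T = -12/1 = -12 dBFS.

-12 dBFS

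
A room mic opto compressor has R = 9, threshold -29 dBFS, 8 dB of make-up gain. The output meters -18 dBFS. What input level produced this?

-2 dBFS

Stripping the +8 dB make-up gives -26 dBFS at the gain stage.
The compressed level sits -26 − (-29) = 3 dB over threshold.
Input overshoot = R × output overshoot = 27 dB → input = -29 + 27 = -2 dBFS.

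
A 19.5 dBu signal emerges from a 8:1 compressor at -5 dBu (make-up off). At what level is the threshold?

-8.5 dBu

Input is 28 dB above T (since output overshoot × R = input overshoot: (-5 − T)·8 = 19.5 − T gives T = -8.5 dBu).
Check: -8.5 + (19.5 − (-8.5))/8 = -8.5 + 3.5 = -5 dBu. ✓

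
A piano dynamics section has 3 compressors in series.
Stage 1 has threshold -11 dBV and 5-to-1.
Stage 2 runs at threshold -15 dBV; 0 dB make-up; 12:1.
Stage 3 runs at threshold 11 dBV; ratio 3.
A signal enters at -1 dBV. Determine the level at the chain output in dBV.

Stage 1: 10 dB above -11 dBV, reduced 5:1 to 2 dB above → -9 dBV.
Stage 2: -9 dBV is 6 dB over -15 dBV; at 12:1 that becomes 0.5 dB over, giving -14.5 dBV.
Stage 3: -14.5 dBV is at or below the 11 dBV threshold — no compression; output -14.5 dBV.

-14.5 dBV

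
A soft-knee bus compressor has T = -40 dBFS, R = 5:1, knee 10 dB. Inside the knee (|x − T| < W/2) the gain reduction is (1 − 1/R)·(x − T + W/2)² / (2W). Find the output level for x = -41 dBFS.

-41.64 dBFS

x − T + W/2 = -41 − (-40) + 5 = 4.
GR = (1 − 1/5) × 4² / 20 = 0.8 × 16 / 20 = 0.64 dB.
Output = -41 − 0.64 = -41.64 dBFS.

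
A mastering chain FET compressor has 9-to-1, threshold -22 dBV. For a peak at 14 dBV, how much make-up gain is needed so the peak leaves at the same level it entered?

32 dB

Without make-up, output = threshold + overshoot/9 = -22 + 4 = -18 dBV.
Gap to target: 32 dB.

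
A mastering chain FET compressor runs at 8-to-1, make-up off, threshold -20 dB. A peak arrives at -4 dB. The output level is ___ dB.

-18 dB

-4 dB sits 16 dB over threshold.
The 16 dB excess becomes 2 dB after 8:1 reduction.
So the level is -20 + 2 = -18 dB.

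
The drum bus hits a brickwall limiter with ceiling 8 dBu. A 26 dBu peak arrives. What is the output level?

A brickwall limiter is an ∞:1 compressor: any input above the ceiling is clamped to 8 dBu.

8 dBu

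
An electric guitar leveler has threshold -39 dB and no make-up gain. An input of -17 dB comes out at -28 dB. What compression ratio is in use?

2:1

Input overshoot = -17 − (-39) = 22 dB; output overshoot = -28 − (-39) = 11 dB.
Ratio = 22 / 11 = 2.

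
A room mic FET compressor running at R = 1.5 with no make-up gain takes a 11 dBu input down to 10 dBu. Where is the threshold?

Input is 3 dB above T (since output overshoot × R = input overshoot: (10 − T)·1.5 = 11 − T gives T = 8 dBu).
Check: 8 + (11 − 8)/1.5 = 8 + 2 = 10 dBu. ✓

8 dBu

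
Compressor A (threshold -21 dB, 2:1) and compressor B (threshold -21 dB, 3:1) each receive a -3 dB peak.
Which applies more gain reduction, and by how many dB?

A: GR = 18 − 18/2 = 9 dB.
B: GR = 18 − 18/3 = 12 dB.
B applies 3 dB more gain reduction.

B, by 3 dB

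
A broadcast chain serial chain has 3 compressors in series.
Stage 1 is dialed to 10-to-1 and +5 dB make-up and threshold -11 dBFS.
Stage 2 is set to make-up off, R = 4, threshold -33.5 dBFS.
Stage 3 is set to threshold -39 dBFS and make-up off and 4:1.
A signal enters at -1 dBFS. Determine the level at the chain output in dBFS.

Stage 1: overshoot 10 dB → 10/10 = 1 dB → -10 dBFS; +5 dB make-up → -5 dBFS.
Stage 2: 28.5 dB above -33.5 dBFS, reduced 4:1 to 7.125 dB above → -26.375 dBFS.
Stage 3: overshoot 12.625 dB → 12.625/4 = 3.15625 dB → -35.84375 dBFS.

-35.84375 dBFS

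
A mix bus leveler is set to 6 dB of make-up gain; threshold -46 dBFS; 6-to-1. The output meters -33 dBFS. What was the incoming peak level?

Stripping the +6 dB make-up gives -39 dBFS at the gain stage.
The compressed level sits -39 − (-46) = 7 dB over threshold.
Undo the ratio: input overshoot = 7 × 6 = 42 dB, giving input = -4 dBFS.

-4 dBFS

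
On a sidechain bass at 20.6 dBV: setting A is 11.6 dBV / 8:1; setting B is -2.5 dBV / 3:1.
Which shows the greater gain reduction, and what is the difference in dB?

A: 9 dB over, compressed to 1.125 dB over, so 7.875 dB of GR.
B: 23.1 dB over, compressed to 7.7 dB over, so 15.4 dB of GR.
Difference: 7.525 dB in favour of B.

B, by 7.525 dB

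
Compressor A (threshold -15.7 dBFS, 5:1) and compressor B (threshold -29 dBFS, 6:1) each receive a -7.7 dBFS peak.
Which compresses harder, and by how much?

A: overshoot 8 dB → output overshoot 1.6 dB → GR 6.4 dB.
B: overshoot 21.3 dB → output overshoot 3.55 dB → GR 17.75 dB.
B reduces 11.35 dB more.

B, by 11.35 dB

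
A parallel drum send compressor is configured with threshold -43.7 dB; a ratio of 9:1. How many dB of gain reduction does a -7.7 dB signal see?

Overshoot = -7.7 − (-43.7) = 36 dB.
After 9:1 compression the overshoot becomes 36/9 = 4 dB.
So the signal is attenuated by 36 − 4 = 32 dB.

32 dB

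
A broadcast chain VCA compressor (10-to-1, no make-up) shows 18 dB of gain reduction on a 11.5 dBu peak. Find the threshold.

Gain reduction = 11.5 − (-6.5) = 18 dB; output overshoot = GR / (R − 1) = 18 / 9 = 2 dB.
Threshold = output − output overshoot = -6.5 − 2 = -8.5 dBu.

-8.5 dBu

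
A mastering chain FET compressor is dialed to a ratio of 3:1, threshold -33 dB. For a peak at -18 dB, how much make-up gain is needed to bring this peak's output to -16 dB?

Without make-up, output = threshold + overshoot/3 = -33 + 5 = -28 dB.
Gap to target: 12 dB.

12 dB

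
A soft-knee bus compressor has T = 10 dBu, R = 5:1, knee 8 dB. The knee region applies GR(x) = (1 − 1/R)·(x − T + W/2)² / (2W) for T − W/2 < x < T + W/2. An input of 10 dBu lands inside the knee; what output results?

9.2 dBu

x − T + W/2 = 10 − 10 + 4 = 4.
GR = (1 − 1/5) × 4² / 16 = 0.8 × 16 / 16 = 0.8 dB.
Output = 10 − 0.8 = 9.2 dBu.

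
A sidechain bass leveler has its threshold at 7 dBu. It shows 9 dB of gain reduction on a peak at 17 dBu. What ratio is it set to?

Input overshoot = 17 − 7 = 10 dB.
Output overshoot = 10 − 9 = 1 dB.
Ratio = input overshoot / output overshoot = 10 / 1 = 10.

10:1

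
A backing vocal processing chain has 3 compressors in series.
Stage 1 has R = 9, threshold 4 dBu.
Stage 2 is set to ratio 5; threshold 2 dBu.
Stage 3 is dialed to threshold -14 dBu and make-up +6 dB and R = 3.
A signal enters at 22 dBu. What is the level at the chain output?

-2.4 dBu

Stage 1: 22 dBu is 18 dB over 4 dBu; at 9:1 that becomes 2 dB over, giving 6 dBu.
Stage 2: 4 dB above 2 dBu, reduced 5:1 to 0.8 dB above → 2.8 dBu.
Stage 3: 2.8 dBu is 16.8 dB over -14 dBu; at 3:1 that becomes 5.6 dB over, giving -8.4 dBu; +6 dB make-up → -2.4 dBu.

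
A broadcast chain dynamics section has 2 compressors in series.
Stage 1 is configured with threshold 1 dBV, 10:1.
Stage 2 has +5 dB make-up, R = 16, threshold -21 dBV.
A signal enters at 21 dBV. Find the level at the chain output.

-14.5 dBV

Stage 1: overshoot 20 dB → 20/10 = 2 dB → 3 dBV.
Stage 2: 3 dBV is 24 dB over -21 dBV; at 16:1 that becomes 1.5 dB over, giving -19.5 dBV; +5 dB make-up → -14.5 dBV.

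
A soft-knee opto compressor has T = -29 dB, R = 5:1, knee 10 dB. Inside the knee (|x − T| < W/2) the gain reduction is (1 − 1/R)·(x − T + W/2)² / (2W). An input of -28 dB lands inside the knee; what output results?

-29.44 dB

x − T + W/2 = -28 − (-29) + 5 = 6.
GR = (1 − 1/5) × 6² / 20 = 0.8 × 36 / 20 = 1.44 dB.
Output = -28 − 1.44 = -29.44 dB.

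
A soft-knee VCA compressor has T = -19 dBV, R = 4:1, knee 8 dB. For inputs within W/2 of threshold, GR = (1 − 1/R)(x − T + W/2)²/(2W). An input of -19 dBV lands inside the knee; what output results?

x − T + W/2 = -19 − (-19) + 4 = 4.
GR = (1 − 1/4) × 4² / 16 = 0.75 × 16 / 16 = 0.75 dB.
Output = -19 − 0.75 = -19.75 dBV.

-19.75 dBV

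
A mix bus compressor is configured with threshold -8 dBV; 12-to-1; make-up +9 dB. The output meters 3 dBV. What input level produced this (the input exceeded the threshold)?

Stripping the +9 dB make-up gives -6 dBV at the gain stage.
The compressed level sits -6 − (-8) = 2 dB over threshold.
Before 12:1 compression the overshoot was 2 × 12 = 24 dB, so input = -8 + 24 = 16 dBV.

16 dBV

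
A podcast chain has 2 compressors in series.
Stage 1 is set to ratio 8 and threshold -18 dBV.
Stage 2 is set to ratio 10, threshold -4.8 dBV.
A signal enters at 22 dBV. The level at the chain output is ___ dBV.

-13 dBV

Stage 1: 40 dB above -18 dBV, reduced 8:1 to 5 dB above → -13 dBV.
Stage 2: -13 dBV is at or below the -4.8 dBV threshold — no compression; output -13 dBV.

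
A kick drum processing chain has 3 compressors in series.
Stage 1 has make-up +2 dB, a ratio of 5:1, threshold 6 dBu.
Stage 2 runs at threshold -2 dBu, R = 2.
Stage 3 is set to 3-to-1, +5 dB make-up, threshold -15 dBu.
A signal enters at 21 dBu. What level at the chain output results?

Stage 1: 15 dB above 6 dBu, reduced 5:1 to 3 dB above → 9 dBu; +2 dB make-up → 11 dBu.
Stage 2: 11 dBu is 13 dB over -2 dBu; at 2:1 that becomes 6.5 dB over, giving 4.5 dBu.
Stage 3: 4.5 dBu is 19.5 dB over -15 dBu; at 3:1 that becomes 6.5 dB over, giving -8.5 dBu; +5 dB make-up → -3.5 dBu.

-3.5 dBu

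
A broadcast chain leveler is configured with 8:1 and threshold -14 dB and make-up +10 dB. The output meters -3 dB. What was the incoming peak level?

-6 dB

Before make-up, the level was -3 − 10 = -13 dB.
That's 1 dB above the -14 dB threshold.
Undo the ratio: input overshoot = 1 × 8 = 8 dB, giving input = -6 dB.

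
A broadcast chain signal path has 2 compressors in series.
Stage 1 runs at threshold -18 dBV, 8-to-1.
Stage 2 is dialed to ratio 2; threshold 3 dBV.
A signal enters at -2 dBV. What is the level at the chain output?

-16 dBV

Stage 1: 16 dB above -18 dBV, reduced 8:1 to 2 dB above → -16 dBV.
Stage 2: -16 dBV ≤ 3 dBV, so stage 2 doesn't engage; output -16 dBV.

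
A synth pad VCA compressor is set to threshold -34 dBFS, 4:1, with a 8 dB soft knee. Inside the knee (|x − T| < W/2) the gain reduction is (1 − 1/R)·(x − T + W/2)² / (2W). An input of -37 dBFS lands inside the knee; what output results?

-37.046875 dBFS

x − T + W/2 = -37 − (-34) + 4 = 1.
GR = (1 − 1/4) × 1² / 16 = 0.75 × 1 / 16 = 0.046875 dB.
Output = -37 − 0.046875 = -37.046875 dBFS.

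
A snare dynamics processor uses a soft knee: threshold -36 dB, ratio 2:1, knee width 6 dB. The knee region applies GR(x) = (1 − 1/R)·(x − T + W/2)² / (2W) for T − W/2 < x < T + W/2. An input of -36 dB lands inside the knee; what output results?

-36.375 dB

x − T + W/2 = -36 − (-36) + 3 = 3.
GR = (1 − 1/2) × 3² / 12 = 0.5 × 9 / 12 = 0.375 dB.
Output = -36 − 0.375 = -36.375 dB.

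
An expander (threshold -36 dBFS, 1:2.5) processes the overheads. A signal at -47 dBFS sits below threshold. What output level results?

Undershoot = (-36) − (-47) = 11 dB.
At 1:2.5, that expands to 27.5 dB under threshold.
Output = -36 − 27.5 = -63.5 dBFS.

-63.5 dBFS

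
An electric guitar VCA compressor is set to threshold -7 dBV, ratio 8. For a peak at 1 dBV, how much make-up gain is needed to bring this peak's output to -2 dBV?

Without make-up, output = threshold + overshoot/8 = -7 + 1 = -6 dBV.
Gap to target: 4 dB.

4 dB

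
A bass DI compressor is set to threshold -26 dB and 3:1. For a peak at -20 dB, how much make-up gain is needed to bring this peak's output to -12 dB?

12 dB

Without make-up, output = threshold + overshoot/3 = -26 + 2 = -24 dB.
Gap to target: 12 dB.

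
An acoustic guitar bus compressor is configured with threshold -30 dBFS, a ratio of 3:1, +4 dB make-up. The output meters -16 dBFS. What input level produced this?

0 dBFS

Remove make-up: -16 − 4 = -20 dBFS.
Post-compression overshoot = -20 − (-30) = 10 dB.
Before 3:1 compression the overshoot was 10 × 3 = 30 dB, so input = -30 + 30 = 0 dBFS.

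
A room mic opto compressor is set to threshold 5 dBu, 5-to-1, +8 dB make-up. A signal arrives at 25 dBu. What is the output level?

The input is 20 dB above the 5 dBu threshold.
The 20 dB excess becomes 4 dB after 5:1 reduction.
That puts the output at 9 dBu; make-up adds 8 dB, giving 17 dBu.

17 dBu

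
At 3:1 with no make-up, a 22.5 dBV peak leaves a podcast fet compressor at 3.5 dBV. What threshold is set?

Let T be the threshold. Output overshoot = (input overshoot)/R, so 3.5 − T = (22.5 − T)/3.
3·(3.5 − T) = 22.5 − T → 2·T = 10.5 − 22.5 = -12.
T = -12/2 = -6 dBV.

-6 dBV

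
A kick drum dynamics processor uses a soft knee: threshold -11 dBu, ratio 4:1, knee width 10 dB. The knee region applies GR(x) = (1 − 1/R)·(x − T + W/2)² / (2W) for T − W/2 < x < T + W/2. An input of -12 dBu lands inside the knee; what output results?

x − T + W/2 = -12 − (-11) + 5 = 4.
GR = (1 − 1/4) × 4² / 20 = 0.75 × 16 / 20 = 0.6 dB.
Output = -12 − 0.6 = -12.6 dBu.

-12.6 dBu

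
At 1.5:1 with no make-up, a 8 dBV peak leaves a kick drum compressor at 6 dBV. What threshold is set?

2 dBV

Input is 6 dB above T (since output overshoot × R = input overshoot: (6 − T)·1.5 = 8 − T gives T = 2 dBV).
Check: 2 + (8 − 2)/1.5 = 2 + 4 = 6 dBV. ✓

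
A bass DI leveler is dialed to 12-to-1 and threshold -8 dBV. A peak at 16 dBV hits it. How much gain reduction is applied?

16 dBV exceeds the threshold by 24 dB.
After 12:1 compression the overshoot becomes 24/12 = 2 dB.
GR = overshoot in − overshoot out = 24 − 2 = 22 dB.

22 dB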